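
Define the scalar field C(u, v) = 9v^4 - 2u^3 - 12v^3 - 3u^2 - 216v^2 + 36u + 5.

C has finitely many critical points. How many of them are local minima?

C separates as a function of u plus a function of v, so ∇C=0 decouples.
∂C/∂u = -6(u - 2)(u + 3) = 0 at u ∈ {-3, 2}; ∂C/∂v = 36v(v - 4)(v + 3) = 0 at v ∈ {-3, 0, 4}.
The Hessian is diagonal: diag(C_uu, C_vv). Second derivatives: C_uu(-3)=30, C_uu(2)=-30; C_vv(-3)=756, C_vv(0)=-432, C_vv(4)=1008.
Local minima occur where both diagonal entries positive: (-3, -3), (-3, 4). Count: 2.

2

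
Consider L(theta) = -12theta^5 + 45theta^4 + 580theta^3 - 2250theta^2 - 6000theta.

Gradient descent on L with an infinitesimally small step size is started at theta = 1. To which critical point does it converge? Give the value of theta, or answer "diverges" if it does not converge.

L'(theta) = -60(theta - 5)(theta - 4)(theta + 1)(theta + 5), so L'(1) = -8640.
Gradient descent moves in the -L' direction, i.e. theta is increasing.
The nearest critical point in that direction is theta = 4, where L'' = 2700 > 0 (a local minimum). The iterate converges there.

4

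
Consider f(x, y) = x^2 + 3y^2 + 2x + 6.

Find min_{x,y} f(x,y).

f(x,y) separates as P(x) + Q(y) + 6, so its minimum is min P + min Q + 6.
P'(x) = 2x + 2 vanishes at x ∈ {-1}; Q'(y) = 6y vanishes at y ∈ {0}.
Local minima of P (where P''>0): P(-1)=-1. Local minima of Q: Q(0)=0.
So the global minimum of f is P(-1) + Q(0) + 6 = -1 + 0 + 6 = 5, attained at (-1, 0).

5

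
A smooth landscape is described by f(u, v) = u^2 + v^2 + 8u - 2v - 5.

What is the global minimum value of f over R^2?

-22

f(u,v) separates as P(u) + Q(v) − 5, so its minimum is min P + min Q − 5.
P'(u) = 2u + 8 vanishes at u ∈ {-4}; Q'(v) = 2v - 2 vanishes at v ∈ {1}.
Local minima of P (where P''>0): P(-4)=-16. Local minima of Q: Q(1)=-1.
So the global minimum of f is P(-4) + Q(1) − 5 = -16 − 1 − 5 = -22, attained at (-4, 1).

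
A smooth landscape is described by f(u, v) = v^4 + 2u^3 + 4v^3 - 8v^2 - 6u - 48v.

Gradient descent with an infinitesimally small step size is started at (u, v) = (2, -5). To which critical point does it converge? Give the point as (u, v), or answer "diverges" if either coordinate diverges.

(1, -3)

f is separable, so gradient descent decouples: u follows -∂f/∂u, v follows -∂f/∂v.
∂f/∂u = 6(u - 1)(u + 1); at u=2 this is 18, so u decreases.
∂f/∂v = 4(v - 2)(v + 2)(v + 3); at v=-5 this is -168, so v increases.
u converges to its nearest critical value 1 (a local min of the u-part); v converges to -3. The iterate converges to (1, -3).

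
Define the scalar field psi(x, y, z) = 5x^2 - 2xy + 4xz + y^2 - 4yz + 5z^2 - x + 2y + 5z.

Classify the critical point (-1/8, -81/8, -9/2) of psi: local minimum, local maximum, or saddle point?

local minimum

The Hessian is constant: H = [[10, -2, 4], [-2, 2, -4], [4, -4, 10]].
Leading principal minors: Δ₁ = 10, Δ₂ = 16, Δ₃ = 32.
All leading minors are positive, so H is positive definite: a local minimum.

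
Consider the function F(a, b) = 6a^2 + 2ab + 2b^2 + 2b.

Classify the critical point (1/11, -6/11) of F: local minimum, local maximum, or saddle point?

local minimum

The Hessian of F is constant: H = [[12, 2], [2, 4]].
det(H) = 12·4 − 2² = 44.
det(H) > 0 and tr(H) = 16 > 0, so H is positive definite and the point is a local minimum.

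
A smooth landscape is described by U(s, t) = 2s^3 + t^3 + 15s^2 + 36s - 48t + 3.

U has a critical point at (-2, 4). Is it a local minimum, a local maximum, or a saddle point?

The mixed partial ∂²U/∂s∂t is 0, so the Hessian at any point is diag(U_ss, U_tt) = diag(6(2s + 5), 6t).
At (-2, 4): H = diag(6, 24).
Both eigenvalues are positive, so H is positive definite: a local minimum.

local minimum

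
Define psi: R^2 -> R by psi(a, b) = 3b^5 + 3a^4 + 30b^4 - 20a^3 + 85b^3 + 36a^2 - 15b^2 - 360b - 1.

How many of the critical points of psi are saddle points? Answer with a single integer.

6

psi separates as a function of a plus a function of b, so ∇psi=0 decouples.
∂psi/∂a = 12a(a - 3)(a - 2) = 0 at a ∈ {0, 2, 3}; ∂psi/∂b = 15(b - 1)(b + 2)(b + 3)(b + 4) = 0 at b ∈ {-4, -3, -2, 1}.
The Hessian is diagonal: diag(psi_aa, psi_bb). Second derivatives: psi_aa(0)=72, psi_aa(2)=-24, psi_aa(3)=36; psi_bb(-4)=-150, psi_bb(-3)=60, psi_bb(-2)=-90, psi_bb(1)=900.
Saddle points occur where the two diagonal entries have opposite signs: (0, -4), (0, -2), (2, -3), (2, 1), (3, -4), (3, -2). Count: 6.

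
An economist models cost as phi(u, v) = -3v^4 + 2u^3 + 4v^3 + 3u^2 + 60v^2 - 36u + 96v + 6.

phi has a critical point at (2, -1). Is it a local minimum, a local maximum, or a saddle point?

local minimum

The mixed partial ∂²phi/∂u∂v is 0, so the Hessian at any point is diag(phi_uu, phi_vv) = diag(6(2u + 1), 12(-3v^2 + 2v + 10)).
At (2, -1): H = diag(30, 60).
Both eigenvalues are positive, so H is positive definite: a local minimum.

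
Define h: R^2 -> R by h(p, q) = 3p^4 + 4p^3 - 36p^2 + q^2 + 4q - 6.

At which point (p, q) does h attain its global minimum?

(-3, -2)

h(p,q) separates as A(p) + B(q) − 6, so its minimum is min A + min B − 6.
A'(p) = 12p(p - 2)(p + 3) vanishes at p ∈ {-3, 0, 2}; B'(q) = 2q + 4 vanishes at q ∈ {-2}.
Local minima of A (where A''>0): A(-3)=-189, A(2)=-64. Local minima of B: B(-2)=-4.
So the global minimum of h is A(-3) + B(-2) − 6 = -189 − 4 − 6 = -199, attained at (-3, -2).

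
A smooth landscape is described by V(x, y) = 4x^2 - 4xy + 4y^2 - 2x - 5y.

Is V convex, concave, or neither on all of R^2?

convex

V is quadratic, so its Hessian is the constant matrix H = [[8, -4], [-4, 8]].
det(H) = 48, tr(H) = 16.
det(H) > 0 and tr(H) > 0, so H is positive definite everywhere: convex.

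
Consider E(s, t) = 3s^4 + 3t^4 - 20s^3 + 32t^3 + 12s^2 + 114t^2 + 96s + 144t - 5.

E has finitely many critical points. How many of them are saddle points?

4

E separates as a function of s plus a function of t, so ∇E=0 decouples.
∂E/∂s = 12(s - 4)(s - 2)(s + 1) = 0 at s ∈ {-1, 2, 4}; ∂E/∂t = 12(t + 1)(t + 3)(t + 4) = 0 at t ∈ {-4, -3, -1}.
The Hessian is diagonal: diag(E_ss, E_tt). Second derivatives: E_ss(-1)=180, E_ss(2)=-72, E_ss(4)=120; E_tt(-4)=36, E_tt(-3)=-24, E_tt(-1)=72.
Saddle points occur where the two diagonal entries have opposite signs: (-1, -3), (2, -4), (2, -1), (4, -3). Count: 4.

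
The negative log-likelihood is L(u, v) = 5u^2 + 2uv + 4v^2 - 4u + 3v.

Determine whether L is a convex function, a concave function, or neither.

L is quadratic, so its Hessian is the constant matrix H = [[10, 2], [2, 8]].
det(H) = 76, tr(H) = 18.
det(H) > 0 and tr(H) > 0, so H is positive definite everywhere: convex.

convex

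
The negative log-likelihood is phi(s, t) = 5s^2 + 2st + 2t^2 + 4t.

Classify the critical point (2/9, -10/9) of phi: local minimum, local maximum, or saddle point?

local minimum

The Hessian of phi is constant: H = [[10, 2], [2, 4]].
det(H) = 10·4 − 2² = 36.
det(H) > 0 and tr(H) = 14 > 0, so H is positive definite and the point is a local minimum.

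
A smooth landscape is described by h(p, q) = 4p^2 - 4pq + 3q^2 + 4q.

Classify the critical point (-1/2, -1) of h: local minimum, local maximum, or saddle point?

The Hessian of h is constant: H = [[8, -4], [-4, 6]].
det(H) = 8·6 − (-4)² = 32.
det(H) > 0 and tr(H) = 14 > 0, so H is positive definite and the point is a local minimum.

local minimum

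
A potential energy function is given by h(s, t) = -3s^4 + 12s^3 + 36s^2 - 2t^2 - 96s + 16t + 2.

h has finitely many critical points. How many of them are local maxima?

h separates as a function of s plus a function of t, so ∇h=0 decouples.
∂h/∂s = -12(s - 4)(s - 1)(s + 2) = 0 at s ∈ {-2, 1, 4}; ∂h/∂t = -4(t - 4) = 0 at t ∈ {4}.
The Hessian is diagonal: diag(h_ss, h_tt). Second derivatives: h_ss(-2)=-216, h_ss(1)=108, h_ss(4)=-216; h_tt(4)=-4.
Local maxima occur where both diagonal entries negative: (-2, 4), (4, 4). Count: 2.

2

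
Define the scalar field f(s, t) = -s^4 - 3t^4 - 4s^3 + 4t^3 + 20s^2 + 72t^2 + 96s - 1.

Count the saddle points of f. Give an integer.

4

f separates as a function of s plus a function of t, so ∇f=0 decouples.
∂f/∂s = -4(s - 3)(s + 2)(s + 4) = 0 at s ∈ {-4, -2, 3}; ∂f/∂t = -12t(t - 4)(t + 3) = 0 at t ∈ {-3, 0, 4}.
The Hessian is diagonal: diag(f_ss, f_tt). Second derivatives: f_ss(-4)=-56, f_ss(-2)=40, f_ss(3)=-140; f_tt(-3)=-252, f_tt(0)=144, f_tt(4)=-336.
Saddle points occur where the two diagonal entries have opposite signs: (-4, 0), (-2, -3), (-2, 4), (3, 0). Count: 4.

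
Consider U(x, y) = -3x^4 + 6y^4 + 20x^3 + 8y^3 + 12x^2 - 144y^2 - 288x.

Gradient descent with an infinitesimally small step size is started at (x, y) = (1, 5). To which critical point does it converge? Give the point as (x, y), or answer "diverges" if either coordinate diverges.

(3, 3)

U is separable, so gradient descent decouples: x follows -∂U/∂x, y follows -∂U/∂y.
∂U/∂x = -12(x - 4)(x - 3)(x + 2); at x=1 this is -216, so x increases.
∂U/∂y = 24y(y - 3)(y + 4); at y=5 this is 2160, so y decreases.
x converges to its nearest critical value 3 (a local min of the x-part); y converges to 3. The iterate converges to (3, 3).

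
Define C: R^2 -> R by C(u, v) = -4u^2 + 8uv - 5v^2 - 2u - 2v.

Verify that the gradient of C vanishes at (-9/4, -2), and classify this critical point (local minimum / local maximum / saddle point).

∇C = (-8u + 8v - 2, 8u - 10v - 2); substituting (-9/4, -2) gives ∇C = (0, 0), so (-9/4, -2) is indeed a critical point.
The Hessian of C is constant: H = [[-8, 8], [8, -10]].
det(H) = (-8)·(-10) − 8² = 16.
det(H) > 0 and tr(H) = -18 < 0, so H is negative definite and the point is a local maximum.

local maximum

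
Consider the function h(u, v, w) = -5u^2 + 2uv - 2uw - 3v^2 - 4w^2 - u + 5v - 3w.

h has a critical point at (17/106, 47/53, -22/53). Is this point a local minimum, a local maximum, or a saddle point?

The Hessian is constant: H = [[-10, 2, -2], [2, -6, 0], [-2, 0, -8]].
Leading principal minors: Δ₁ = -10, Δ₂ = 56, Δ₃ = -424.
The minors alternate sign starting negative (−, +, −), so H is negative definite: a local maximum.

local maximum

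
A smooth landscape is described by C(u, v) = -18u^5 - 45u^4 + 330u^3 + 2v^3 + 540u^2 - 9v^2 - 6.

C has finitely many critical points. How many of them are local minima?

C separates as a function of u plus a function of v, so ∇C=0 decouples.
∂C/∂u = -90u(u - 3)(u + 1)(u + 4) = 0 at u ∈ {-4, -1, 0, 3}; ∂C/∂v = 6v(v - 3) = 0 at v ∈ {0, 3}.
The Hessian is diagonal: diag(C_uu, C_vv). Second derivatives: C_uu(-4)=7560, C_uu(-1)=-1080, C_uu(0)=1080, C_uu(3)=-7560; C_vv(0)=-18, C_vv(3)=18.
Local minima occur where both diagonal entries positive: (-4, 3), (0, 3). Count: 2.

2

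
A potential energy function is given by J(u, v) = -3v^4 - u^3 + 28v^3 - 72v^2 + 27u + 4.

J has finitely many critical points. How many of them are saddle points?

3

J separates as a function of u plus a function of v, so ∇J=0 decouples.
∂J/∂u = -3(u - 3)(u + 3) = 0 at u ∈ {-3, 3}; ∂J/∂v = -12v(v - 4)(v - 3) = 0 at v ∈ {0, 3, 4}.
The Hessian is diagonal: diag(J_uu, J_vv). Second derivatives: J_uu(-3)=18, J_uu(3)=-18; J_vv(0)=-144, J_vv(3)=36, J_vv(4)=-48.
Saddle points occur where the two diagonal entries have opposite signs: (-3, 0), (-3, 4), (3, 3). Count: 3.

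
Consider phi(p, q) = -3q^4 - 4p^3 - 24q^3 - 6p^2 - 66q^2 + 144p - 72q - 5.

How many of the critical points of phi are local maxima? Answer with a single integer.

phi separates as a function of p plus a function of q, so ∇phi=0 decouples.
∂phi/∂p = -12(p - 3)(p + 4) = 0 at p ∈ {-4, 3}; ∂phi/∂q = -12(q + 1)(q + 2)(q + 3) = 0 at q ∈ {-3, -2, -1}.
The Hessian is diagonal: diag(phi_pp, phi_qq). Second derivatives: phi_pp(-4)=84, phi_pp(3)=-84; phi_qq(-3)=-24, phi_qq(-2)=12, phi_qq(-1)=-24.
Local maxima occur where both diagonal entries negative: (3, -3), (3, -1). Count: 2.

2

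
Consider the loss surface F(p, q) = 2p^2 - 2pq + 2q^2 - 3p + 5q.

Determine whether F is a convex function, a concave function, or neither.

convex

F is quadratic, so its Hessian is the constant matrix H = [[4, -2], [-2, 4]].
det(H) = 12, tr(H) = 8.
det(H) > 0 and tr(H) > 0, so H is positive definite everywhere: convex.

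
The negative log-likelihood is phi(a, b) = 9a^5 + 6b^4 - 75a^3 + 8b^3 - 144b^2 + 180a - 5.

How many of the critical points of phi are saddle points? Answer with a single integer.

6

phi separates as a function of a plus a function of b, so ∇phi=0 decouples.
∂phi/∂a = 45(a - 2)(a - 1)(a + 1)(a + 2) = 0 at a ∈ {-2, -1, 1, 2}; ∂phi/∂b = 24b(b - 3)(b + 4) = 0 at b ∈ {-4, 0, 3}.
The Hessian is diagonal: diag(phi_aa, phi_bb). Second derivatives: phi_aa(-2)=-540, phi_aa(-1)=270, phi_aa(1)=-270, phi_aa(2)=540; phi_bb(-4)=672, phi_bb(0)=-288, phi_bb(3)=504.
Saddle points occur where the two diagonal entries have opposite signs: (-2, -4), (-2, 3), (-1, 0), (1, -4), (1, 3), (2, 0). Count: 6.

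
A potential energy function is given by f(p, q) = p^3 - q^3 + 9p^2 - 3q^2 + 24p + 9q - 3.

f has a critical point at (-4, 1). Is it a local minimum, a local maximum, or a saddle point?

The mixed partial ∂²f/∂p∂q is 0, so the Hessian at any point is diag(f_pp, f_qq) = diag(6(p + 3), -6(q + 1)).
At (-4, 1): H = diag(-6, -12).
Both eigenvalues are negative, so H is negative definite: a local maximum.

local maximum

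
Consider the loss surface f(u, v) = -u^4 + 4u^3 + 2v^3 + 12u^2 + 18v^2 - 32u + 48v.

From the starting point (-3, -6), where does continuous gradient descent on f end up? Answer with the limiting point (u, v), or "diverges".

f is separable, so gradient descent decouples: u follows -∂f/∂u, v follows -∂f/∂v.
∂f/∂u = -4(u - 4)(u - 1)(u + 2); at u=-3 this is 112, so u decreases.
∂f/∂v = 6(v + 2)(v + 4); at v=-6 this is 48, so v decreases.
The u-coordinate has no critical point in that direction and runs off to infinity.

diverges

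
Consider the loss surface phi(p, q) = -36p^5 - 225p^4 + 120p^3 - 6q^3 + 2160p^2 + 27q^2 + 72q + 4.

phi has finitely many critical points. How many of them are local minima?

2

phi separates as a function of p plus a function of q, so ∇phi=0 decouples.
∂phi/∂p = -180p(p - 2)(p + 3)(p + 4) = 0 at p ∈ {-4, -3, 0, 2}; ∂phi/∂q = -18(q - 4)(q + 1) = 0 at q ∈ {-1, 4}.
The Hessian is diagonal: diag(phi_pp, phi_qq). Second derivatives: phi_pp(-4)=4320, phi_pp(-3)=-2700, phi_pp(0)=4320, phi_pp(2)=-10800; phi_qq(-1)=90, phi_qq(4)=-90.
Local minima occur where both diagonal entries positive: (-4, -1), (0, -1). Count: 2.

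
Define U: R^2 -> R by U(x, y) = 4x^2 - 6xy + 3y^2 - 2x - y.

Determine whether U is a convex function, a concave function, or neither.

U is quadratic, so its Hessian is the constant matrix H = [[8, -6], [-6, 6]].
det(H) = 12, tr(H) = 14.
det(H) > 0 and tr(H) > 0, so H is positive definite everywhere: convex.

convex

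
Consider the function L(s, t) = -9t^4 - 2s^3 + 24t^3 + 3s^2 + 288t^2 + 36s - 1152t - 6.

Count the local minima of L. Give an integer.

1

L separates as a function of s plus a function of t, so ∇L=0 decouples.
∂L/∂s = -6(s - 3)(s + 2) = 0 at s ∈ {-2, 3}; ∂L/∂t = -36(t - 4)(t - 2)(t + 4) = 0 at t ∈ {-4, 2, 4}.
The Hessian is diagonal: diag(L_ss, L_tt). Second derivatives: L_ss(-2)=30, L_ss(3)=-30; L_tt(-4)=-1728, L_tt(2)=432, L_tt(4)=-576.
Local minima occur where both diagonal entries positive: (-2, 2). Count: 1.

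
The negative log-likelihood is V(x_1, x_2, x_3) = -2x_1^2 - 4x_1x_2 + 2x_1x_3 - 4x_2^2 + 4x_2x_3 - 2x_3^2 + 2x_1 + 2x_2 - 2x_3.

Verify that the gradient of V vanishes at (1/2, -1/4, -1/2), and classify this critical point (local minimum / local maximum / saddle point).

local maximum

∇V = (-4x_1 - 4x_2 + 2x_3 + 2, -4x_1 - 8x_2 + 4x_3 + 2, 2x_1 + 4x_2 - 4x_3 - 2); substituting (1/2, -1/4, -1/2) gives ∇V = (0, 0, 0), so (1/2, -1/4, -1/2) is indeed a critical point.
The Hessian is constant: H = [[-4, -4, 2], [-4, -8, 4], [2, 4, -4]].
Leading principal minors: Δ₁ = -4, Δ₂ = 16, Δ₃ = -32.
The minors alternate sign starting negative (−, +, −), so H is negative definite: a local maximum.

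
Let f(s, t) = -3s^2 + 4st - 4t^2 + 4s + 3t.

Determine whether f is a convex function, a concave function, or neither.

concave

f is quadratic, so its Hessian is the constant matrix H = [[-6, 4], [4, -8]].
det(H) = 32, tr(H) = -14.
det(H) > 0 and tr(H) < 0, so H is negative definite everywhere: concave.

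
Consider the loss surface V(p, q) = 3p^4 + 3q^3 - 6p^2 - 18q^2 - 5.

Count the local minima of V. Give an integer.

2

V separates as a function of p plus a function of q, so ∇V=0 decouples.
∂V/∂p = 12p(p - 1)(p + 1) = 0 at p ∈ {-1, 0, 1}; ∂V/∂q = 9q(q - 4) = 0 at q ∈ {0, 4}.
The Hessian is diagonal: diag(V_pp, V_qq). Second derivatives: V_pp(-1)=24, V_pp(0)=-12, V_pp(1)=24; V_qq(0)=-36, V_qq(4)=36.
Local minima occur where both diagonal entries positive: (-1, 4), (1, 4). Count: 2.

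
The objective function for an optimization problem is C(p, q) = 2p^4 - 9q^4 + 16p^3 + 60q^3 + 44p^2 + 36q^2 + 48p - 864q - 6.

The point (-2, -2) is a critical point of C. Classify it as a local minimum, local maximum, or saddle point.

The mixed partial ∂²C/∂p∂q is 0, so the Hessian at any point is diag(C_pp, C_qq) = diag(8(3p^2 + 12p + 11), 36(-3q^2 + 10q + 2)).
At (-2, -2): H = diag(-8, -1080).
Both eigenvalues are negative, so H is negative definite: a local maximum.

local maximum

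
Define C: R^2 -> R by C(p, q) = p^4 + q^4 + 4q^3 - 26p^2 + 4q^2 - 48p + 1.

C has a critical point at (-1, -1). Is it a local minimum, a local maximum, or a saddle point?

local maximum

The mixed partial ∂²C/∂p∂q is 0, so the Hessian at any point is diag(C_pp, C_qq) = diag(4(3p^2 - 13), 4(3q^2 + 6q + 2)).
At (-1, -1): H = diag(-40, -4).
Both eigenvalues are negative, so H is negative definite: a local maximum.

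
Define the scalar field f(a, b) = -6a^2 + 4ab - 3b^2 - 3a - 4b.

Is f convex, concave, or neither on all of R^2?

f is quadratic, so its Hessian is the constant matrix H = [[-12, 4], [4, -6]].
det(H) = 56, tr(H) = -18.
det(H) > 0 and tr(H) < 0, so H is negative definite everywhere: concave.

concave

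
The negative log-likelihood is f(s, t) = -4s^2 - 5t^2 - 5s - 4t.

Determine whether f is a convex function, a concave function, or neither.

concave

f is quadratic, so its Hessian is the constant matrix H = [[-8, 0], [0, -10]].
det(H) = 80, tr(H) = -18.
det(H) > 0 and tr(H) < 0, so H is negative definite everywhere: concave.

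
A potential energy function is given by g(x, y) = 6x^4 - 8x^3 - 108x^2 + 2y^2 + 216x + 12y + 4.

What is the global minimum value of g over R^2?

g(x,y) separates as P(x) + Q(y) + 4, so its minimum is min P + min Q + 4.
P'(x) = 24(x - 3)(x - 1)(x + 3) vanishes at x ∈ {-3, 1, 3}; Q'(y) = 4y + 12 vanishes at y ∈ {-3}.
Local minima of P (where P''>0): P(-3)=-918, P(3)=-54. Local minima of Q: Q(-3)=-18.
So the global minimum of g is P(-3) + Q(-3) + 4 = -918 − 18 + 4 = -932, attained at (-3, -3).

-932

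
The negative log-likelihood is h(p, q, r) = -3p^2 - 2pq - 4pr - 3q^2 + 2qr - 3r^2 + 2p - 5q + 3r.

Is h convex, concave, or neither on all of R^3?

concave

h is quadratic, so its Hessian is the constant matrix H = [[-6, -2, -4], [-2, -6, 2], [-4, 2, -6]].
Leading principal minors: -6, 32, -40.
Signs alternate −, +, − ⇒ H ≺ 0 ⇒ concave.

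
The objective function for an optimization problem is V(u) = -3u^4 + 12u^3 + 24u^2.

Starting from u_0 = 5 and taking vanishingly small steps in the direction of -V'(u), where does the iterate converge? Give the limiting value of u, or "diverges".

diverges

V'(u) = -12u(u - 4)(u + 1), so V'(5) = -360.
Gradient descent moves in the -V' direction, i.e. u is increasing.
There is no critical point above u=5, and V' keeps the same sign, so the iterate runs off to +∞.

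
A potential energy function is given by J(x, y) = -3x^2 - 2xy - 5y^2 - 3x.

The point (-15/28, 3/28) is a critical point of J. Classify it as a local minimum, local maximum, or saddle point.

local maximum

The Hessian of J is constant: H = [[-6, -2], [-2, -10]].
det(H) = (-6)·(-10) − (-2)² = 56.
det(H) > 0 and tr(H) = -16 < 0, so H is negative definite and the point is a local maximum.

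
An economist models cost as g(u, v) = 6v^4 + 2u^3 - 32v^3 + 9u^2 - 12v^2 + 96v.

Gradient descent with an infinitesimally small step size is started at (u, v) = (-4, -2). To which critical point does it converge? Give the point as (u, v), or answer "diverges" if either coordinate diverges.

diverges

g is separable, so gradient descent decouples: u follows -∂g/∂u, v follows -∂g/∂v.
∂g/∂u = 6u(u + 3); at u=-4 this is 24, so u decreases.
∂g/∂v = 24(v - 4)(v - 1)(v + 1); at v=-2 this is -432, so v increases.
The u-coordinate has no critical point in that direction and runs off to infinity.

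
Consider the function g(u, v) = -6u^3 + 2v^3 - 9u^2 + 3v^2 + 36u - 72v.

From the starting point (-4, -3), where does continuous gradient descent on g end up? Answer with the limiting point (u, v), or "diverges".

(-2, 3)

g is separable, so gradient descent decouples: u follows -∂g/∂u, v follows -∂g/∂v.
∂g/∂u = -18(u - 1)(u + 2); at u=-4 this is -180, so u increases.
∂g/∂v = 6(v - 3)(v + 4); at v=-3 this is -36, so v increases.
u converges to its nearest critical value -2 (a local min of the u-part); v converges to 3. The iterate converges to (-2, 3).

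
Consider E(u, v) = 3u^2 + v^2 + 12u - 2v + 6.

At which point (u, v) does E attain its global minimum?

E(u,v) separates as P(u) + Q(v) + 6, so its minimum is min P + min Q + 6.
P'(u) = 6u + 12 vanishes at u ∈ {-2}; Q'(v) = 2v - 2 vanishes at v ∈ {1}.
Local minima of P (where P''>0): P(-2)=-12. Local minima of Q: Q(1)=-1.
So the global minimum of E is P(-2) + Q(1) + 6 = -12 − 1 + 6 = -7, attained at (-2, 1).

(-2, 1)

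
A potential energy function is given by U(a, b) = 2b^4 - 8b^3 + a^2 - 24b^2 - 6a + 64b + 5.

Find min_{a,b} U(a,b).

-132

U(a,b) separates as P(a) + Q(b) + 5, so its minimum is min P + min Q + 5.
P'(a) = 2a - 6 vanishes at a ∈ {3}; Q'(b) = 8(b - 4)(b - 1)(b + 2) vanishes at b ∈ {-2, 1, 4}.
Local minima of P (where P''>0): P(3)=-9. Local minima of Q: Q(-2)=-128, Q(4)=-128.
So the global minimum of U is P(3) + Q(-2) + 5 = -9 − 128 + 5 = -132, attained at (3, -2).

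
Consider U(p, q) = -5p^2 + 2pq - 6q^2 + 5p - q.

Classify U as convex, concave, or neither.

concave

U is quadratic, so its Hessian is the constant matrix H = [[-10, 2], [2, -12]].
det(H) = 116, tr(H) = -22.
det(H) > 0 and tr(H) < 0, so H is negative definite everywhere: concave.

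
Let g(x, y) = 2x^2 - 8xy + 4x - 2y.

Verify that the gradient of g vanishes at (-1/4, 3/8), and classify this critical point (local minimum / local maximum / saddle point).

saddle point

∇g = (4x - 8y + 4, -8x - 2); substituting (-1/4, 3/8) gives ∇g = (0, 0), so (-1/4, 3/8) is indeed a critical point.
The Hessian of g is constant: H = [[4, -8], [-8, 0]].
det(H) = 4·0 − (-8)² = -64.
Since det(H) < 0, H is indefinite and the critical point is a saddle point.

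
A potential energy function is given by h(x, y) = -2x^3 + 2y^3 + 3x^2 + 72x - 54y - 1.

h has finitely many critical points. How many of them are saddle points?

h separates as a function of x plus a function of y, so ∇h=0 decouples.
∂h/∂x = -6(x - 4)(x + 3) = 0 at x ∈ {-3, 4}; ∂h/∂y = 6(y - 3)(y + 3) = 0 at y ∈ {-3, 3}.
The Hessian is diagonal: diag(h_xx, h_yy). Second derivatives: h_xx(-3)=42, h_xx(4)=-42; h_yy(-3)=-36, h_yy(3)=36.
Saddle points occur where the two diagonal entries have opposite signs: (-3, -3), (4, 3). Count: 2.

2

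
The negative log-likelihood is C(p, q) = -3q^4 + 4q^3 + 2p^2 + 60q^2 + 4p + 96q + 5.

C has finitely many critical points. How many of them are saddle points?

2

C separates as a function of p plus a function of q, so ∇C=0 decouples.
∂C/∂p = 4(p + 1) = 0 at p ∈ {-1}; ∂C/∂q = -12(q - 4)(q + 1)(q + 2) = 0 at q ∈ {-2, -1, 4}.
The Hessian is diagonal: diag(C_pp, C_qq). Second derivatives: C_pp(-1)=4; C_qq(-2)=-72, C_qq(-1)=60, C_qq(4)=-360.
Saddle points occur where the two diagonal entries have opposite signs: (-1, -2), (-1, 4). Count: 2.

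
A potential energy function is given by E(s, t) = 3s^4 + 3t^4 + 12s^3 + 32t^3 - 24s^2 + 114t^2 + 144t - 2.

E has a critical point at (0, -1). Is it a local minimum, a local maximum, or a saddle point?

The mixed partial ∂²E/∂s∂t is 0, so the Hessian at any point is diag(E_ss, E_tt) = diag(12(3s^2 + 6s - 4), 12(3t^2 + 16t + 19)).
At (0, -1): H = diag(-48, 72).
The eigenvalues have opposite signs, so H is indefinite: a saddle point.

saddle point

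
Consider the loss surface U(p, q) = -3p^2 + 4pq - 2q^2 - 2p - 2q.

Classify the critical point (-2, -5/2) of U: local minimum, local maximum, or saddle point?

local maximum

The Hessian of U is constant: H = [[-6, 4], [4, -4]].
det(H) = (-6)·(-4) − 4² = 8.
det(H) > 0 and tr(H) = -10 < 0, so H is negative definite and the point is a local maximum.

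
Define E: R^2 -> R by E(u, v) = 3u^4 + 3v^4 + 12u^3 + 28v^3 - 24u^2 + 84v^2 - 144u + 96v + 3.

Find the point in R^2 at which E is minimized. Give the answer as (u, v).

E(u,v) separates as P(u) + Q(v) + 3, so its minimum is min P + min Q + 3.
P'(u) = 12(u - 2)(u + 2)(u + 3) vanishes at u ∈ {-3, -2, 2}; Q'(v) = 12(v + 1)(v + 2)(v + 4) vanishes at v ∈ {-4, -2, -1}.
Local minima of P (where P''>0): P(-3)=135, P(2)=-240. Local minima of Q: Q(-4)=-64, Q(-1)=-37.
So the global minimum of E is P(2) + Q(-4) + 3 = -240 − 64 + 3 = -301, attained at (2, -4).

(2, -4)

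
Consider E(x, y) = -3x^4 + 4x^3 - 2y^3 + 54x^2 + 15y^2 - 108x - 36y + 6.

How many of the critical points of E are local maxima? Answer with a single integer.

E separates as a function of x plus a function of y, so ∇E=0 decouples.
∂E/∂x = -12(x - 3)(x - 1)(x + 3) = 0 at x ∈ {-3, 1, 3}; ∂E/∂y = -6(y - 3)(y - 2) = 0 at y ∈ {2, 3}.
The Hessian is diagonal: diag(E_xx, E_yy). Second derivatives: E_xx(-3)=-288, E_xx(1)=96, E_xx(3)=-144; E_yy(2)=6, E_yy(3)=-6.
Local maxima occur where both diagonal entries negative: (-3, 3), (3, 3). Count: 2.

2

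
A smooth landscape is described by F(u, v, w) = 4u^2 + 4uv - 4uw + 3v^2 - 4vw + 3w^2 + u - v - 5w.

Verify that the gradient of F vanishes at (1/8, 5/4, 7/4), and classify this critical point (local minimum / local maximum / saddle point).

∇F = (8u + 4v - 4w + 1, 4u + 6v - 4w - 1, -4u - 4v + 6w - 5); substituting (1/8, 5/4, 7/4) gives ∇F = (0, 0, 0), so (1/8, 5/4, 7/4) is indeed a critical point.
The Hessian is constant: H = [[8, 4, -4], [4, 6, -4], [-4, -4, 6]].
Leading principal minors: Δ₁ = 8, Δ₂ = 32, Δ₃ = 96.
All leading minors are positive, so H is positive definite: a local minimum.

local minimum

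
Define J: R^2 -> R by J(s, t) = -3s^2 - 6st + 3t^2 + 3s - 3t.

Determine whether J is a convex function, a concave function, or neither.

J is quadratic, so its Hessian is the constant matrix H = [[-6, -6], [-6, 6]].
det(H) = -72, tr(H) = 0.
det(H) < 0, so H is indefinite: neither convex nor concave.

neither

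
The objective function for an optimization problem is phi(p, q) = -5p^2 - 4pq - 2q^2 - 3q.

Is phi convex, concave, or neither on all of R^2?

phi is quadratic, so its Hessian is the constant matrix H = [[-10, -4], [-4, -4]].
det(H) = 24, tr(H) = -14.
det(H) > 0 and tr(H) < 0, so H is negative definite everywhere: concave.

concave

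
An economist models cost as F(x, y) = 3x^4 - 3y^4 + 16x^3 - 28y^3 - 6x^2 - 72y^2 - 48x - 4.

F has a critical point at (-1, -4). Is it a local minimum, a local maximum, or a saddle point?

local maximum

The mixed partial ∂²F/∂x∂y is 0, so the Hessian at any point is diag(F_xx, F_yy) = diag(12(3x^2 + 8x - 1), -12(3y^2 + 14y + 12)).
At (-1, -4): H = diag(-72, -48).
Both eigenvalues are negative, so H is negative definite: a local maximum.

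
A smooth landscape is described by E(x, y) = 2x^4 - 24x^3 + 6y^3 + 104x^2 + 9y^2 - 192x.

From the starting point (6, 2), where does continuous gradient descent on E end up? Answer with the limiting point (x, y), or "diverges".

(4, 0)

E is separable, so gradient descent decouples: x follows -∂E/∂x, y follows -∂E/∂y.
∂E/∂x = 8(x - 4)(x - 3)(x - 2); at x=6 this is 192, so x decreases.
∂E/∂y = 18y(y + 1); at y=2 this is 108, so y decreases.
x converges to its nearest critical value 4 (a local min of the x-part); y converges to 0. The iterate converges to (4, 0).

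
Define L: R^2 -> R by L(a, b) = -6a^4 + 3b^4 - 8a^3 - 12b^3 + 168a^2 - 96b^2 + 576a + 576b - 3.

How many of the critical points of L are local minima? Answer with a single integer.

L separates as a function of a plus a function of b, so ∇L=0 decouples.
∂L/∂a = -24(a - 4)(a + 2)(a + 3) = 0 at a ∈ {-3, -2, 4}; ∂L/∂b = 12(b - 4)(b - 3)(b + 4) = 0 at b ∈ {-4, 3, 4}.
The Hessian is diagonal: diag(L_aa, L_bb). Second derivatives: L_aa(-3)=-168, L_aa(-2)=144, L_aa(4)=-1008; L_bb(-4)=672, L_bb(3)=-84, L_bb(4)=96.
Local minima occur where both diagonal entries positive: (-2, -4), (-2, 4). Count: 2.

2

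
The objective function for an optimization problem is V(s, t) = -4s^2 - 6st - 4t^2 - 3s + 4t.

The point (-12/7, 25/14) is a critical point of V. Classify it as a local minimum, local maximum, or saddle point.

local maximum

The Hessian of V is constant: H = [[-8, -6], [-6, -8]].
det(H) = (-8)·(-8) − (-6)² = 28.
det(H) > 0 and tr(H) = -16 < 0, so H is negative definite and the point is a local maximum.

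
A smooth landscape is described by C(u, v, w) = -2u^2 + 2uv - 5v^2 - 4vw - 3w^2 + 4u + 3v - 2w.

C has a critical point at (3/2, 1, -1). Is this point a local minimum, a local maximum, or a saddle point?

The Hessian is constant: H = [[-4, 2, 0], [2, -10, -4], [0, -4, -6]].
Leading principal minors: Δ₁ = -4, Δ₂ = 36, Δ₃ = -152.
The minors alternate sign starting negative (−, +, −), so H is negative definite: a local maximum.

local maximum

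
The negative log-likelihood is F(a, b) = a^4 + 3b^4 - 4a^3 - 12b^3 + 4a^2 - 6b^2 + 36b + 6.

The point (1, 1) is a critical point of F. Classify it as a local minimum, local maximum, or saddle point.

local maximum

The mixed partial ∂²F/∂a∂b is 0, so the Hessian at any point is diag(F_aa, F_bb) = diag(4(3a^2 - 6a + 2), 12(3b^2 - 6b - 1)).
At (1, 1): H = diag(-4, -48).
Both eigenvalues are negative, so H is negative definite: a local maximum.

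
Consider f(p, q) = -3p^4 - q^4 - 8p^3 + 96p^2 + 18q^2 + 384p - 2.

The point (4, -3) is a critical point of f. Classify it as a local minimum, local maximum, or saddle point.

The mixed partial ∂²f/∂p∂q is 0, so the Hessian at any point is diag(f_pp, f_qq) = diag(12(-3p^2 - 4p + 16), 12(-q^2 + 3)).
At (4, -3): H = diag(-576, -72).
Both eigenvalues are negative, so H is negative definite: a local maximum.

local maximum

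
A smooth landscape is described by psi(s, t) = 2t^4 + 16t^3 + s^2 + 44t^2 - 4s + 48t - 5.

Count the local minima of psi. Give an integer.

psi separates as a function of s plus a function of t, so ∇psi=0 decouples.
∂psi/∂s = 2(s - 2) = 0 at s ∈ {2}; ∂psi/∂t = 8(t + 1)(t + 2)(t + 3) = 0 at t ∈ {-3, -2, -1}.
The Hessian is diagonal: diag(psi_ss, psi_tt). Second derivatives: psi_ss(2)=2; psi_tt(-3)=16, psi_tt(-2)=-8, psi_tt(-1)=16.
Local minima occur where both diagonal entries positive: (2, -3), (2, -1). Count: 2.

2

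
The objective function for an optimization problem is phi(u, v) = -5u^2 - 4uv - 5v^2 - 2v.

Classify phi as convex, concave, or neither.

concave

phi is quadratic, so its Hessian is the constant matrix H = [[-10, -4], [-4, -10]].
det(H) = 84, tr(H) = -20.
det(H) > 0 and tr(H) < 0, so H is negative definite everywhere: concave.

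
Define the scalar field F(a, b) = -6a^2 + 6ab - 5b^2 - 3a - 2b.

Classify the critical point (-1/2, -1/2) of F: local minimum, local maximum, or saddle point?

local maximum

The Hessian of F is constant: H = [[-12, 6], [6, -10]].
det(H) = (-12)·(-10) − 6² = 84.
det(H) > 0 and tr(H) = -22 < 0, so H is negative definite and the point is a local maximum.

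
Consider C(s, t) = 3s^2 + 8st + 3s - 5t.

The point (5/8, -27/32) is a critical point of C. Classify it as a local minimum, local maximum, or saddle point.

The Hessian of C is constant: H = [[6, 8], [8, 0]].
det(H) = 6·0 − 8² = -64.
Since det(H) < 0, H is indefinite and the critical point is a saddle point.

saddle point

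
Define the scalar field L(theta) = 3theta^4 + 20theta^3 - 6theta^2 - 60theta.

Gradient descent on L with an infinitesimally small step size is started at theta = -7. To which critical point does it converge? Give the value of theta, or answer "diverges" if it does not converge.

L'(theta) = 12(theta - 1)(theta + 1)(theta + 5), so L'(-7) = -1152.
Gradient descent moves in the -L' direction, i.e. theta is increasing.
The nearest critical point in that direction is theta = -5, where L'' = 288 > 0 (a local minimum). The iterate converges there.

-5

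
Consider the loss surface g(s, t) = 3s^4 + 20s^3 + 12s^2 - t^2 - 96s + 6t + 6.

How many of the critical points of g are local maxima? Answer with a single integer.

g separates as a function of s plus a function of t, so ∇g=0 decouples.
∂g/∂s = 12(s - 1)(s + 2)(s + 4) = 0 at s ∈ {-4, -2, 1}; ∂g/∂t = -2(t - 3) = 0 at t ∈ {3}.
The Hessian is diagonal: diag(g_ss, g_tt). Second derivatives: g_ss(-4)=120, g_ss(-2)=-72, g_ss(1)=180; g_tt(3)=-2.
Local maxima occur where both diagonal entries negative: (-2, 3). Count: 1.

1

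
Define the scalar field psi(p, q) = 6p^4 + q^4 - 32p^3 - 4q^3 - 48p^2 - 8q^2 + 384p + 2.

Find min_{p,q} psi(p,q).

psi(p,q) separates as A(p) + B(q) + 2, so its minimum is min A + min B + 2.
A'(p) = 24(p - 4)(p - 2)(p + 2) vanishes at p ∈ {-2, 2, 4}; B'(q) = 4q(q - 4)(q + 1) vanishes at q ∈ {-1, 0, 4}.
Local minima of A (where A''>0): A(-2)=-608, A(4)=256. Local minima of B: B(-1)=-3, B(4)=-128.
So the global minimum of psi is A(-2) + B(4) + 2 = -608 − 128 + 2 = -734, attained at (-2, 4).

-734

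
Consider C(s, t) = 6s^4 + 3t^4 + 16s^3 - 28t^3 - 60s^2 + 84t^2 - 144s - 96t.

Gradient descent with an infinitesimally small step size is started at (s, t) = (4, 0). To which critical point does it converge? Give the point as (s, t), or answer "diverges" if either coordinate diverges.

C is separable, so gradient descent decouples: s follows -∂C/∂s, t follows -∂C/∂t.
∂C/∂s = 24(s - 2)(s + 1)(s + 3); at s=4 this is 1680, so s decreases.
∂C/∂t = 12(t - 4)(t - 2)(t - 1); at t=0 this is -96, so t increases.
s converges to its nearest critical value 2 (a local min of the s-part); t converges to 1. The iterate converges to (2, 1).

(2, 1)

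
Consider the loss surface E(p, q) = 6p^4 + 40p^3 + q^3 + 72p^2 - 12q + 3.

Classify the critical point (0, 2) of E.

local minimum

The mixed partial ∂²E/∂p∂q is 0, so the Hessian at any point is diag(E_pp, E_qq) = diag(24(3p^2 + 10p + 6), 6q).
At (0, 2): H = diag(144, 12).
Both eigenvalues are positive, so H is positive definite: a local minimum.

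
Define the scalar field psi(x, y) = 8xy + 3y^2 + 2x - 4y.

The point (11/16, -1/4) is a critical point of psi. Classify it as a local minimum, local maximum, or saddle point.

The Hessian of psi is constant: H = [[0, 8], [8, 6]].
det(H) = 0·6 − 8² = -64.
Since det(H) < 0, H is indefinite and the critical point is a saddle point.

saddle point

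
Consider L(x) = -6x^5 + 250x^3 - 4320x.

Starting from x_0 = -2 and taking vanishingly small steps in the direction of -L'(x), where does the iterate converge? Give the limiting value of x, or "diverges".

L'(x) = -30(x - 4)(x - 3)(x + 3)(x + 4), so L'(-2) = -1800.
Gradient descent moves in the -L' direction, i.e. x is increasing.
The nearest critical point in that direction is x = 3, where L'' = 1260 > 0 (a local minimum). The iterate converges there.

3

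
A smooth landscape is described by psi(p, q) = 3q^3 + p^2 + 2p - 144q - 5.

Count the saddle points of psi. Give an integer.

1

psi separates as a function of p plus a function of q, so ∇psi=0 decouples.
∂psi/∂p = 2(p + 1) = 0 at p ∈ {-1}; ∂psi/∂q = 9(q - 4)(q + 4) = 0 at q ∈ {-4, 4}.
The Hessian is diagonal: diag(psi_pp, psi_qq). Second derivatives: psi_pp(-1)=2; psi_qq(-4)=-72, psi_qq(4)=72.
Saddle points occur where the two diagonal entries have opposite signs: (-1, -4). Count: 1.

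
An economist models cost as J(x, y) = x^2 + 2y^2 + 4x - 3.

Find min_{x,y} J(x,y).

-7

J(x,y) separates as P(x) + Q(y) − 3, so its minimum is min P + min Q − 3.
P'(x) = 2x + 4 vanishes at x ∈ {-2}; Q'(y) = 4y vanishes at y ∈ {0}.
Local minima of P (where P''>0): P(-2)=-4. Local minima of Q: Q(0)=0.
So the global minimum of J is P(-2) + Q(0) − 3 = -4 + 0 − 3 = -7, attained at (-2, 0).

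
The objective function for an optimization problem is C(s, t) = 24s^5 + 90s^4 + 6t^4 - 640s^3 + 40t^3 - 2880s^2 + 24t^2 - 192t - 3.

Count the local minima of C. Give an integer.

4

C separates as a function of s plus a function of t, so ∇C=0 decouples.
∂C/∂s = 120s(s - 4)(s + 3)(s + 4) = 0 at s ∈ {-4, -3, 0, 4}; ∂C/∂t = 24(t - 1)(t + 2)(t + 4) = 0 at t ∈ {-4, -2, 1}.
The Hessian is diagonal: diag(C_ss, C_tt). Second derivatives: C_ss(-4)=-3840, C_ss(-3)=2520, C_ss(0)=-5760, C_ss(4)=26880; C_tt(-4)=240, C_tt(-2)=-144, C_tt(1)=360.
Local minima occur where both diagonal entries positive: (-3, -4), (-3, 1), (4, -4), (4, 1). Count: 4.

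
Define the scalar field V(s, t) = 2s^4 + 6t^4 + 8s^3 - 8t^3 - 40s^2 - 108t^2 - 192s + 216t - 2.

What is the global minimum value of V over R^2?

-1478

V(s,t) separates as P(s) + Q(t) − 2, so its minimum is min P + min Q − 2.
P'(s) = 8(s - 3)(s + 2)(s + 4) vanishes at s ∈ {-4, -2, 3}; Q'(t) = 24(t - 3)(t - 1)(t + 3) vanishes at t ∈ {-3, 1, 3}.
Local minima of P (where P''>0): P(-4)=128, P(3)=-558. Local minima of Q: Q(-3)=-918, Q(3)=-54.
So the global minimum of V is P(3) + Q(-3) − 2 = -558 − 918 − 2 = -1478, attained at (3, -3).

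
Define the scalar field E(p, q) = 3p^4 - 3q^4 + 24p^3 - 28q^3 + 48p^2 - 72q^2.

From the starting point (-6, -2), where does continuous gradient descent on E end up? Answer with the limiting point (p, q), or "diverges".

(-4, -3)

E is separable, so gradient descent decouples: p follows -∂E/∂p, q follows -∂E/∂q.
∂E/∂p = 12p(p + 2)(p + 4); at p=-6 this is -576, so p increases.
∂E/∂q = -12q(q + 3)(q + 4); at q=-2 this is 48, so q decreases.
p converges to its nearest critical value -4 (a local min of the p-part); q converges to -3. The iterate converges to (-4, -3).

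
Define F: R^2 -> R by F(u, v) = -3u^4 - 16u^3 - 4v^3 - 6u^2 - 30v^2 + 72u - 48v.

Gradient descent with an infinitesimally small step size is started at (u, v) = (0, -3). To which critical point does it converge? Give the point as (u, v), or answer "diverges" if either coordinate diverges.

F is separable, so gradient descent decouples: u follows -∂F/∂u, v follows -∂F/∂v.
∂F/∂u = -12(u - 1)(u + 2)(u + 3); at u=0 this is 72, so u decreases.
∂F/∂v = -12(v + 1)(v + 4); at v=-3 this is 24, so v decreases.
u converges to its nearest critical value -2 (a local min of the u-part); v converges to -4. The iterate converges to (-2, -4).

(-2, -4)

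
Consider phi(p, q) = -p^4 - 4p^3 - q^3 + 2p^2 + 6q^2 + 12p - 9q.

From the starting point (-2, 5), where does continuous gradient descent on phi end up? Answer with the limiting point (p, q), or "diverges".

phi is separable, so gradient descent decouples: p follows -∂phi/∂p, q follows -∂phi/∂q.
∂phi/∂p = -4(p - 1)(p + 1)(p + 3); at p=-2 this is -12, so p increases.
∂phi/∂q = -3(q - 3)(q - 1); at q=5 this is -24, so q increases.
The q-coordinate has no critical point in that direction and runs off to infinity.

diverges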